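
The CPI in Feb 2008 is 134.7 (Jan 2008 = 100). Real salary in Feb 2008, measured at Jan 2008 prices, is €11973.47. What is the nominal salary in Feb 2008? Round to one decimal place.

16128.3

Nominal = Real × (Index/100) = 11973.47 × (134.7/100)
        = 11973.47 × 1.347 = 16128.2641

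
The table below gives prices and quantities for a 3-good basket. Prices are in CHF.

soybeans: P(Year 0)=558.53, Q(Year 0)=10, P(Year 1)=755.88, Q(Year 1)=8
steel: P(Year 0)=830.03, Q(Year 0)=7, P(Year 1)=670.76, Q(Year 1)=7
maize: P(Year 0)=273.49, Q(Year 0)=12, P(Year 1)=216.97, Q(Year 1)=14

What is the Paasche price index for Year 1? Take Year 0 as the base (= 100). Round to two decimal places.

Paasche price index uses current-period quantities as weights.
ΣP(Year 1)·Q(Year 1) = 755.88×8 + 670.76×7 + 216.97×14 = 6047.04 + 4695.32 + 3037.58 = 13779.94
ΣP(Year 0)·Q(Year 1) = 558.53×8 + 830.03×7 + 273.49×14 = 4468.24 + 5810.21 + 3828.86 = 14107.31
Index = 13779.94 / 14107.31 × 100 = 97.6794

97.68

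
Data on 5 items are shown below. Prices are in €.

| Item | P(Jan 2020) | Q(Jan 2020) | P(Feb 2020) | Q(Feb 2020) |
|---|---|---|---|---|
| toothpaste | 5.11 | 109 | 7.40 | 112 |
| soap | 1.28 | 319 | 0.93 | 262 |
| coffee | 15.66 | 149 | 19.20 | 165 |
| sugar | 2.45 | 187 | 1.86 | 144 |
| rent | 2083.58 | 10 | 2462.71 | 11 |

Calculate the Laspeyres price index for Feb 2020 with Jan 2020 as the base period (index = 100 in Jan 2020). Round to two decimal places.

Laspeyres price index uses base-period quantities as weights.
ΣP(Feb 2020)·Q(Jan 2020) = 7.40×109 + 0.93×319 + 19.20×149 + 1.86×187 + 2462.71×10 = 806.6 + 296.67 + 2860.8 + 347.82 + 24627.1 = 28938.99
ΣP(Jan 2020)·Q(Jan 2020) = 5.11×109 + 1.28×319 + 15.66×149 + 2.45×187 + 2083.58×10 = 556.99 + 408.32 + 2333.34 + 458.15 + 20835.8 = 24592.6
Index = 28938.99 / 24592.6 × 100 = 117.6736

117.67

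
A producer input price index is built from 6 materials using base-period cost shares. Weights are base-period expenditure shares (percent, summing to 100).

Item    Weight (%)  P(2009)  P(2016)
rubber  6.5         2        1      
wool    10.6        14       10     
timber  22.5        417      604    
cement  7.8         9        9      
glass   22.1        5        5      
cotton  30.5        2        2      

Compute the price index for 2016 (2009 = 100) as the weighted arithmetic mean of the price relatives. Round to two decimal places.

rubber: 6.5 × (1/2) = 6.5 × 0.500000 = 3.2500
wool: 10.6 × (10/14) = 10.6 × 0.714286 = 7.5714
timber: 22.5 × (604/417) = 22.5 × 1.448441 = 32.5899
cement: 7.8 × (9/9) = 7.8 × 1.000000 = 7.8000
glass: 22.1 × (5/5) = 22.1 × 1.000000 = 22.1000
cotton: 30.5 × (2/2) = 30.5 × 1.000000 = 30.5000
Index = Σ wᵢ·(p₁ᵢ/p₀ᵢ) = 3.2500 + 7.5714 + 32.5899 + 7.8000 + 22.1000 + 30.5000 = 103.8114

103.81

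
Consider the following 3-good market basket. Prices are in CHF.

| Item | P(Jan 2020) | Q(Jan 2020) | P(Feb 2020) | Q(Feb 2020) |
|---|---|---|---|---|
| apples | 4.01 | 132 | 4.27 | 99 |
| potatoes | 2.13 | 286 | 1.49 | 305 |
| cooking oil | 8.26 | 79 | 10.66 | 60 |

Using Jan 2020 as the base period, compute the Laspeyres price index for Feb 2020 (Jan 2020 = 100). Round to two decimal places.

Laspeyres price index uses base-period quantities as weights.
ΣP(Feb 2020)·Q(Jan 2020) = 4.27×132 + 1.49×286 + 10.66×79 = 563.64 + 426.14 + 842.14 = 1831.92
ΣP(Jan 2020)·Q(Jan 2020) = 4.01×132 + 2.13×286 + 8.26×79 = 529.32 + 609.18 + 652.54 = 1791.04
Index = 1831.92 / 1791.04 × 100 = 102.2825

102.28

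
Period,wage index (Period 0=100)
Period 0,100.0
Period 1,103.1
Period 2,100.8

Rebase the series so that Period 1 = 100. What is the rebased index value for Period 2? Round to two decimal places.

97.77

Rebased(Period 2) = 100.8 / 103.1 × 100 = 97.7692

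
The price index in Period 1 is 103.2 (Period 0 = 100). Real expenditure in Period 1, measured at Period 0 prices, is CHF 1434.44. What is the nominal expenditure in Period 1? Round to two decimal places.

Nominal = Real × (Index/100) = 1434.44 × (103.2/100)
        = 1434.44 × 1.032 = 1480.3421

1480.34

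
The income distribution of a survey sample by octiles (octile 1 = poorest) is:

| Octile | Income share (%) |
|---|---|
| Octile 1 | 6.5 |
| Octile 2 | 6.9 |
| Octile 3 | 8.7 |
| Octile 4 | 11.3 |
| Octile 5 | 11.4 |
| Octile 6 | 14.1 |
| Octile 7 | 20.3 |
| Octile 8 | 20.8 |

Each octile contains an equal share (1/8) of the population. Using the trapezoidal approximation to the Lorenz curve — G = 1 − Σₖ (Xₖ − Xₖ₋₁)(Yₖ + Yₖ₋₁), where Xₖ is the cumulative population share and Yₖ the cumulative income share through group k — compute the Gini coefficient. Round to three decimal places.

Cumulative income shares Yₖ: 0.0650, 0.1340, 0.2210, 0.3340, 0.4480, 0.5890, 0.7920, 1.0000
Σ (Xₖ−Xₖ₋₁)(Yₖ+Yₖ₋₁) = (1/8)(0.0650+0.0000) + (1/8)(0.1340+0.0650) + (1/8)(0.2210+0.1340) + (1/8)(0.3340+0.2210) + (1/8)(0.4480+0.3340) + (1/8)(0.5890+0.4480) + (1/8)(0.7920+0.5890) + (1/8)(1.0000+0.7920)
  = 0.0081 + 0.0249 + 0.0444 + 0.0694 + 0.0978 + 0.1296 + 0.1726 + 0.2240 = 0.7708
G = 1 − 0.7708 = 0.2292

0.229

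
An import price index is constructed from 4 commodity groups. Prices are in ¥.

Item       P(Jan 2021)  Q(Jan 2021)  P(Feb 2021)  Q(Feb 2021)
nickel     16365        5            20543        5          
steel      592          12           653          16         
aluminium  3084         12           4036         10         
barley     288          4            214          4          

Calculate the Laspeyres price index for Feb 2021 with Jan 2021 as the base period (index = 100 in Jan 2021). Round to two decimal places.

Laspeyres price index uses base-period quantities as weights.
ΣP(Feb 2021)·Q(Jan 2021) = 20543×5 + 653×12 + 4036×12 + 214×4 = 102715 + 7836 + 48432 + 856 = 159839
ΣP(Jan 2021)·Q(Jan 2021) = 16365×5 + 592×12 + 3084×12 + 288×4 = 81825 + 7104 + 37008 + 1152 = 127089
Index = 159839 / 127089 × 100 = 125.7693

125.77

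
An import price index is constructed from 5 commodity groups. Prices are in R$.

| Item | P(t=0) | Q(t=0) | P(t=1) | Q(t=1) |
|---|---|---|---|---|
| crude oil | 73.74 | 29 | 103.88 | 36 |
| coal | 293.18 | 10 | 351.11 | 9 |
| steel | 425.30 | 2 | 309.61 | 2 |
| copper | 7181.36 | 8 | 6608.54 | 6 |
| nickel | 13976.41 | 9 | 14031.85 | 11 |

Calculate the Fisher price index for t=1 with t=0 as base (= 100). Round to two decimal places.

Laspeyres component (base-period weights):
ΣP(t=1)Q(t=0) = 103.88×29 + 351.11×10 + 309.61×2 + 6608.54×8 + 14031.85×9 = 3012.52 + 3511.1 + 619.22 + 52868.32 + 126286.65 = 186297.81
ΣP(t=0)Q(t=0) = 73.74×29 + 293.18×10 + 425.30×2 + 7181.36×8 + 13976.41×9 = 2138.46 + 2931.8 + 850.6 + 57450.88 + 125787.69 = 189159.43
L = 186297.81 / 189159.43 × 100 = 98.4872
Paasche component (current-period weights):
ΣP(t=1)Q(t=1) = 103.88×36 + 351.11×9 + 309.61×2 + 6608.54×6 + 14031.85×11 = 3739.68 + 3159.99 + 619.22 + 39651.24 + 154350.35 = 201520.48
ΣP(t=0)Q(t=1) = 73.74×36 + 293.18×9 + 425.30×2 + 7181.36×6 + 13976.41×11 = 2654.64 + 2638.62 + 850.6 + 43088.16 + 153740.51 = 202972.53
P = 201520.48 / 202972.53 × 100 = 99.2846
Fisher = √(L × P) = √(98.4872 × 99.2846) = 98.8851

98.89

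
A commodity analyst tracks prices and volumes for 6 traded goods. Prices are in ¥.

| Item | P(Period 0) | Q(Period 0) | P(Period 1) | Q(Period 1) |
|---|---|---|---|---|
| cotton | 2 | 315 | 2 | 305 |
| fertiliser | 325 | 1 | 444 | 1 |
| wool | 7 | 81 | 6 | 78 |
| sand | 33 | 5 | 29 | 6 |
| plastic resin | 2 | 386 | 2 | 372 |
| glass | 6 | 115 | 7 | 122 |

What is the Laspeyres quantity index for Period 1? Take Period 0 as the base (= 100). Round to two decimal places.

Laspeyres quantity index uses base-period prices as weights.
ΣP(Period 0)·Q(Period 1) = 2×305 + 325×1 + 7×78 + 33×6 + 2×372 + 6×122 = 610 + 325 + 546 + 198 + 744 + 732 = 3155
ΣP(Period 0)·Q(Period 0) = 2×315 + 325×1 + 7×81 + 33×5 + 2×386 + 6×115 = 630 + 325 + 567 + 165 + 772 + 690 = 3149
Index = 3155 / 3149 × 100 = 100.1905

100.19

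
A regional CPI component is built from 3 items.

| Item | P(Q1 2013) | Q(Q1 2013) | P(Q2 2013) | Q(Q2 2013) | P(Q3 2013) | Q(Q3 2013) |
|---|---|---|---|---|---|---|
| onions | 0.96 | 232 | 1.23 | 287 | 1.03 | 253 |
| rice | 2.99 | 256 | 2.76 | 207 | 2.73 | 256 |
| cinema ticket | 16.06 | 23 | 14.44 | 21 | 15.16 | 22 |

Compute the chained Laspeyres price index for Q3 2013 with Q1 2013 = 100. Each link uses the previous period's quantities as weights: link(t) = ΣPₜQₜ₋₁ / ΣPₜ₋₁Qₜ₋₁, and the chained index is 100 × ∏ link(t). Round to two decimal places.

Link Q1 2013→Q2 2013:
ΣP(Q2 2013)Q(Q1 2013) = 1.23×232 + 2.76×256 + 14.44×23 = 285.36 + 706.56 + 332.12 = 1324.04
ΣP(Q1 2013)Q(Q1 2013) = 0.96×232 + 2.99×256 + 16.06×23 = 222.72 + 765.44 + 369.38 = 1357.54
link = 1324.04/1357.54 = 0.975323
Link Q2 2013→Q3 2013:
ΣP(Q3 2013)Q(Q2 2013) = 1.03×287 + 2.73×207 + 15.16×21 = 295.61 + 565.11 + 318.36 = 1179.08
ΣP(Q2 2013)Q(Q2 2013) = 1.23×287 + 2.76×207 + 14.44×21 = 353.01 + 571.32 + 303.24 = 1227.57
link = 1179.08/1227.57 = 0.960499
Chained index = 100 × 0.975323 × 0.960499 = 93.6797

93.68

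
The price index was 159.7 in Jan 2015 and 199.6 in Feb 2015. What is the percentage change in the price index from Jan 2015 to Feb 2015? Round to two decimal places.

24.98%

Change = (199.6 − 159.7) / 159.7 × 100
       = 39.9 / 159.7 × 100 = 24.9843%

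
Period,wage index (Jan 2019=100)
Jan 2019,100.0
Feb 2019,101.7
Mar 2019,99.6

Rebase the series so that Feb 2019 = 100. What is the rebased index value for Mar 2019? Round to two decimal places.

Rebased(Mar 2019) = 99.6 / 101.7 × 100 = 97.9351

97.94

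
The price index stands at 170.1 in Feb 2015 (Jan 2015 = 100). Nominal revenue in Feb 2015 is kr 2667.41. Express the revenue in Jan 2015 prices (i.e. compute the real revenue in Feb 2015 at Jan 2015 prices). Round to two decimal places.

1568.14

Real = Nominal ÷ (Index/100) = 2667.41 ÷ (170.1/100)
     = 2667.41 ÷ 1.701 = 1568.1423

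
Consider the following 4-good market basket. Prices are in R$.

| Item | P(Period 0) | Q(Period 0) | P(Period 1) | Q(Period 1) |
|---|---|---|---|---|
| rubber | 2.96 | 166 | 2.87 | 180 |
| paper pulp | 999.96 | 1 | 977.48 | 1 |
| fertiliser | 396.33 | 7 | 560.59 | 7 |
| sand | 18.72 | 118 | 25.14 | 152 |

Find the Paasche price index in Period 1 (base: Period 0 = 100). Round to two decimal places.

129.18

Paasche price index uses current-period quantities as weights.
ΣP(Period 1)·Q(Period 1) = 2.87×180 + 977.48×1 + 560.59×7 + 25.14×152 = 516.6 + 977.48 + 3924.13 + 3821.28 = 9239.49
ΣP(Period 0)·Q(Period 1) = 2.96×180 + 999.96×1 + 396.33×7 + 18.72×152 = 532.8 + 999.96 + 2774.31 + 2845.44 = 7152.51
Index = 9239.49 / 7152.51 × 100 = 129.1783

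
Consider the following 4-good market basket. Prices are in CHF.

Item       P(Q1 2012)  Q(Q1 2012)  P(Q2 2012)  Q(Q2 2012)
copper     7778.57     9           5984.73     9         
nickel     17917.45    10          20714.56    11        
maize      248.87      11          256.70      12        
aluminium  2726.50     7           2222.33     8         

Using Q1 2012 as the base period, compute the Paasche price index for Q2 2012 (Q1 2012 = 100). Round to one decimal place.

Paasche price index uses current-period quantities as weights.
ΣP(Q2 2012)·Q(Q2 2012) = 5984.73×9 + 20714.56×11 + 256.70×12 + 2222.33×8 = 53862.57 + 227860.16 + 3080.4 + 17778.64 = 302581.77
ΣP(Q1 2012)·Q(Q2 2012) = 7778.57×9 + 17917.45×11 + 248.87×12 + 2726.50×8 = 70007.13 + 197091.95 + 2986.44 + 21812 = 291897.52
Index = 302581.77 / 291897.52 × 100 = 103.6603

103.7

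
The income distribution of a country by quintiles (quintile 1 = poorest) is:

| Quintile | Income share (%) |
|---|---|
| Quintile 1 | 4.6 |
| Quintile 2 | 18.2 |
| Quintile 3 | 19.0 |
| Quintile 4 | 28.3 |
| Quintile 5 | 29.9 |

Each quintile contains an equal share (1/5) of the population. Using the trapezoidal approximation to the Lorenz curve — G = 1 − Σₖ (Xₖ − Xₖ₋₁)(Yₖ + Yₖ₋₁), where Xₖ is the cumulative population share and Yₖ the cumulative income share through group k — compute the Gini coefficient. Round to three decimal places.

0.243

Cumulative income shares Yₖ: 0.0460, 0.2280, 0.4180, 0.7010, 1.0000
Σ (Xₖ−Xₖ₋₁)(Yₖ+Yₖ₋₁) = (1/5)(0.0460+0.0000) + (1/5)(0.2280+0.0460) + (1/5)(0.4180+0.2280) + (1/5)(0.7010+0.4180) + (1/5)(1.0000+0.7010)
  = 0.0092 + 0.0548 + 0.1292 + 0.2238 + 0.3402 = 0.7572
G = 1 − 0.7572 = 0.2428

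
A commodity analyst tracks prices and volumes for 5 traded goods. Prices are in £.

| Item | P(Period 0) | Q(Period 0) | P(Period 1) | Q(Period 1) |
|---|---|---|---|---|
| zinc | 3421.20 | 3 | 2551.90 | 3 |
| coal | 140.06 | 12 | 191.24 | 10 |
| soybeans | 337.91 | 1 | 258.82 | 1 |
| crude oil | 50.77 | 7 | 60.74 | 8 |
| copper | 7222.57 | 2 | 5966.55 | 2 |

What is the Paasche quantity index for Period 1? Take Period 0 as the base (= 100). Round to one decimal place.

98.6

Paasche quantity index uses current-period prices as weights.
ΣP(Period 1)·Q(Period 1) = 2551.90×3 + 191.24×10 + 258.82×1 + 60.74×8 + 5966.55×2 = 7655.7 + 1912.4 + 258.82 + 485.92 + 11933.1 = 22245.94
ΣP(Period 1)·Q(Period 0) = 2551.90×3 + 191.24×12 + 258.82×1 + 60.74×7 + 5966.55×2 = 7655.7 + 2294.88 + 258.82 + 425.18 + 11933.1 = 22567.68
Index = 22245.94 / 22567.68 × 100 = 98.5743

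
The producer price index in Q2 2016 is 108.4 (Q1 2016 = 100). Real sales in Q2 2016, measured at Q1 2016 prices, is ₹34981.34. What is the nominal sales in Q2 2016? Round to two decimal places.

37919.77

Nominal = Real × (Index/100) = 34981.34 × (108.4/100)
        = 34981.34 × 1.084 = 37919.7726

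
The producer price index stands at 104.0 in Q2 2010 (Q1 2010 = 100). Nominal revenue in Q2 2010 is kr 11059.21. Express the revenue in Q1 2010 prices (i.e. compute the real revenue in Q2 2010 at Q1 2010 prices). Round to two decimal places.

10633.86

Real = Nominal ÷ (Index/100) = 11059.21 ÷ (104.0/100)
     = 11059.21 ÷ 1.040 = 10633.8558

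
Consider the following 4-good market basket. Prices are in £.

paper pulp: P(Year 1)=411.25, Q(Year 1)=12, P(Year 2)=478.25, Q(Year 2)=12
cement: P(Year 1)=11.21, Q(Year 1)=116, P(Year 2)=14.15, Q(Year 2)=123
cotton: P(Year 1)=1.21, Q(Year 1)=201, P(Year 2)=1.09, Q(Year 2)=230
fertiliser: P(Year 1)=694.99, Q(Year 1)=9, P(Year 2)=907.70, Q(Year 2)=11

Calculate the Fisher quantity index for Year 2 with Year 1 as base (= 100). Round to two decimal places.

Laspeyres component (base-period weights):
ΣP(Year 1)Q(Year 2) = 411.25×12 + 11.21×123 + 1.21×230 + 694.99×11 = 4935 + 1378.83 + 278.3 + 7644.89 = 14237.02
ΣP(Year 1)Q(Year 1) = 411.25×12 + 11.21×116 + 1.21×201 + 694.99×9 = 4935 + 1300.36 + 243.21 + 6254.91 = 12733.48
L = 14237.02 / 12733.48 × 100 = 111.8078
Paasche component (current-period weights):
ΣP(Year 2)Q(Year 2) = 478.25×12 + 14.15×123 + 1.09×230 + 907.70×11 = 5739 + 1740.45 + 250.7 + 9984.7 = 17714.85
ΣP(Year 2)Q(Year 1) = 478.25×12 + 14.15×116 + 1.09×201 + 907.70×9 = 5739 + 1641.4 + 219.09 + 8169.3 = 15768.79
P = 17714.85 / 15768.79 × 100 = 112.3412
Fisher = √(L × P) = √(111.8078 × 112.3412) = 112.0742

112.07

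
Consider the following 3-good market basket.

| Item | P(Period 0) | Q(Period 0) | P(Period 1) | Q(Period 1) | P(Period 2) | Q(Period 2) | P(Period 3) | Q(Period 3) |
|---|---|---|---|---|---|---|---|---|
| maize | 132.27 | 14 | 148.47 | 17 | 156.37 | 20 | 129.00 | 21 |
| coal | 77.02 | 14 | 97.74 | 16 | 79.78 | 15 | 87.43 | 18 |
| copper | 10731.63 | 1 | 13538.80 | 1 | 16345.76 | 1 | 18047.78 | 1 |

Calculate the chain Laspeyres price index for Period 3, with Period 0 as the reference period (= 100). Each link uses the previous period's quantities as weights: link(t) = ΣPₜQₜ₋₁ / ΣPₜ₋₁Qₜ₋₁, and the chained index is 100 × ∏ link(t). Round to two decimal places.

Link Period 0→Period 1:
ΣP(Period 1)Q(Period 0) = 148.47×14 + 97.74×14 + 13538.80×1 = 2078.58 + 1368.36 + 13538.8 = 16985.74
ΣP(Period 0)Q(Period 0) = 132.27×14 + 77.02×14 + 10731.63×1 = 1851.78 + 1078.28 + 10731.63 = 13661.69
link = 16985.74/13661.69 = 1.243312
Link Period 1→Period 2:
ΣP(Period 2)Q(Period 1) = 156.37×17 + 79.78×16 + 16345.76×1 = 2658.29 + 1276.48 + 16345.76 = 20280.53
ΣP(Period 1)Q(Period 1) = 148.47×17 + 97.74×16 + 13538.80×1 = 2523.99 + 1563.84 + 13538.8 = 17626.63
link = 20280.53/17626.63 = 1.150562
Link Period 2→Period 3:
ΣP(Period 3)Q(Period 2) = 129.00×20 + 87.43×15 + 18047.78×1 = 2580 + 1311.45 + 18047.78 = 21939.23
ΣP(Period 2)Q(Period 2) = 156.37×20 + 79.78×15 + 16345.76×1 = 3127.4 + 1196.7 + 16345.76 = 20669.86
link = 21939.23/20669.86 = 1.061412
Chained index = 100 × 1.243312 × 1.150562 × 1.061412 = 151.8357

151.84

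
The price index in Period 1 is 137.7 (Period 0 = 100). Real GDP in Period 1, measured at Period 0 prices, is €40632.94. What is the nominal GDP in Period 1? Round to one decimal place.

55951.6

Nominal = Real × (Index/100) = 40632.94 × (137.7/100)
        = 40632.94 × 1.377 = 55951.5584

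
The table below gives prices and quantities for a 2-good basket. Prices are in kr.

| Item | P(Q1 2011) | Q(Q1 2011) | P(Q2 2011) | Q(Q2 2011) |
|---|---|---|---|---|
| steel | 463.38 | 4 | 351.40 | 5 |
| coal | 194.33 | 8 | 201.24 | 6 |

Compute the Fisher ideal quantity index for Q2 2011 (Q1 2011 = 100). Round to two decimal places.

100.23

Laspeyres component (base-period weights):
ΣP(Q1 2011)Q(Q2 2011) = 463.38×5 + 194.33×6 = 2316.9 + 1165.98 = 3482.88
ΣP(Q1 2011)Q(Q1 2011) = 463.38×4 + 194.33×8 = 1853.52 + 1554.64 = 3408.16
L = 3482.88 / 3408.16 × 100 = 102.1924
Paasche component (current-period weights):
ΣP(Q2 2011)Q(Q2 2011) = 351.40×5 + 201.24×6 = 1757 + 1207.44 = 2964.44
ΣP(Q2 2011)Q(Q1 2011) = 351.40×4 + 201.24×8 = 1405.6 + 1609.92 = 3015.52
P = 2964.44 / 3015.52 × 100 = 98.3061
Fisher = √(L × P) = √(102.1924 × 98.3061) = 100.2304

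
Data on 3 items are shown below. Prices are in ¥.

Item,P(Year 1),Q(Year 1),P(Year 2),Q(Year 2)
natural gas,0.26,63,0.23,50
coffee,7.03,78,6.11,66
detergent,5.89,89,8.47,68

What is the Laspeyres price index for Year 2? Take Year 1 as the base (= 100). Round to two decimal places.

Laspeyres price index uses base-period quantities as weights.
ΣP(Year 2)·Q(Year 1) = 0.23×63 + 6.11×78 + 8.47×89 = 14.49 + 476.58 + 753.83 = 1244.9
ΣP(Year 1)·Q(Year 1) = 0.26×63 + 7.03×78 + 5.89×89 = 16.38 + 548.34 + 524.21 = 1088.93
Index = 1244.9 / 1088.93 × 100 = 114.3232

114.32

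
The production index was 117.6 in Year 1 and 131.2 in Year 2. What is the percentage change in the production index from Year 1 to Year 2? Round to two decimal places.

11.56%

Change = (131.2 − 117.6) / 117.6 × 100
       = 13.6 / 117.6 × 100 = 11.5646%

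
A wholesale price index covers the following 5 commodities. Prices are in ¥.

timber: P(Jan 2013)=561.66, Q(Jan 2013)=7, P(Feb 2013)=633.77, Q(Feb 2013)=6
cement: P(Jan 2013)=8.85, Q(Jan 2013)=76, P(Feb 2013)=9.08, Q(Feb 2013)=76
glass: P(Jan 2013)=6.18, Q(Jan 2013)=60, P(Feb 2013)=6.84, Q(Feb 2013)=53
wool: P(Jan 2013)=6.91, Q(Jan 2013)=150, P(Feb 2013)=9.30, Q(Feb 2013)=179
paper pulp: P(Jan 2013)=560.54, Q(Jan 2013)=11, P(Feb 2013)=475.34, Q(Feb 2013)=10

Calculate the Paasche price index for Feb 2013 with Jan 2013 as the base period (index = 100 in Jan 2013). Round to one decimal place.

100.5

Paasche price index uses current-period quantities as weights.
ΣP(Feb 2013)·Q(Feb 2013) = 633.77×6 + 9.08×76 + 6.84×53 + 9.30×179 + 475.34×10 = 3802.62 + 690.08 + 362.52 + 1664.7 + 4753.4 = 11273.32
ΣP(Jan 2013)·Q(Feb 2013) = 561.66×6 + 8.85×76 + 6.18×53 + 6.91×179 + 560.54×10 = 3369.96 + 672.6 + 327.54 + 1236.89 + 5605.4 = 11212.39
Index = 11273.32 / 11212.39 × 100 = 100.5434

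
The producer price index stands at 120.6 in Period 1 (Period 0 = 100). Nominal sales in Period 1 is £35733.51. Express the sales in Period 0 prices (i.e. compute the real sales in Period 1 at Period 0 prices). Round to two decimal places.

Real = Nominal ÷ (Index/100) = 35733.51 ÷ (120.6/100)
     = 35733.51 ÷ 1.206 = 29629.7761

29629.78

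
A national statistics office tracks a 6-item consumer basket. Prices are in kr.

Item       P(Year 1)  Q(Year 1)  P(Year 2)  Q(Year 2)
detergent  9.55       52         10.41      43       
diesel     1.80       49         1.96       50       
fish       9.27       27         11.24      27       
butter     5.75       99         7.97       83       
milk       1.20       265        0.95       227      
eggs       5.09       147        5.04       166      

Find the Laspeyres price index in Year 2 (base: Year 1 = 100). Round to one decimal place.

Laspeyres price index uses base-period quantities as weights.
ΣP(Year 2)·Q(Year 1) = 10.41×52 + 1.96×49 + 11.24×27 + 7.97×99 + 0.95×265 + 5.04×147 = 541.32 + 96.04 + 303.48 + 789.03 + 251.75 + 740.88 = 2722.5
ΣP(Year 1)·Q(Year 1) = 9.55×52 + 1.80×49 + 9.27×27 + 5.75×99 + 1.20×265 + 5.09×147 = 496.6 + 88.2 + 250.29 + 569.25 + 318 + 748.23 = 2470.57
Index = 2722.5 / 2470.57 × 100 = 110.1972

110.2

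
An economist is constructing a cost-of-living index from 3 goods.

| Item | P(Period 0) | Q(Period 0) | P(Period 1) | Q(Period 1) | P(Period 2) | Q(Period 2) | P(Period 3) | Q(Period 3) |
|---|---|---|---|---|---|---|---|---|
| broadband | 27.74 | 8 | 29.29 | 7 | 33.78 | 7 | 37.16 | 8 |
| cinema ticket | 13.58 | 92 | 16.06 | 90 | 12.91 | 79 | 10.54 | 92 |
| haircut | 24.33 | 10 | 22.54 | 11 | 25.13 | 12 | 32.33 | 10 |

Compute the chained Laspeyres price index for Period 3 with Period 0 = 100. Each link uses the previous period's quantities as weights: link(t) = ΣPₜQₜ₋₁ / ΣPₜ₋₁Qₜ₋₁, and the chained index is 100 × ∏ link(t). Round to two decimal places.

Link Period 0→Period 1:
ΣP(Period 1)Q(Period 0) = 29.29×8 + 16.06×92 + 22.54×10 = 234.32 + 1477.52 + 225.4 = 1937.24
ΣP(Period 0)Q(Period 0) = 27.74×8 + 13.58×92 + 24.33×10 = 221.92 + 1249.36 + 243.3 = 1714.58
link = 1937.24/1714.58 = 1.129863
Link Period 1→Period 2:
ΣP(Period 2)Q(Period 1) = 33.78×7 + 12.91×90 + 25.13×11 = 236.46 + 1161.9 + 276.43 = 1674.79
ΣP(Period 1)Q(Period 1) = 29.29×7 + 16.06×90 + 22.54×11 = 205.03 + 1445.4 + 247.94 = 1898.37
link = 1674.79/1898.37 = 0.882225
Link Period 2→Period 3:
ΣP(Period 3)Q(Period 2) = 37.16×7 + 10.54×79 + 32.33×12 = 260.12 + 832.66 + 387.96 = 1480.74
ΣP(Period 2)Q(Period 2) = 33.78×7 + 12.91×79 + 25.13×12 = 236.46 + 1019.89 + 301.56 = 1557.91
link = 1480.74/1557.91 = 0.950466
Chained index = 100 × 1.129863 × 0.882225 × 0.950466 = 94.7418

94.74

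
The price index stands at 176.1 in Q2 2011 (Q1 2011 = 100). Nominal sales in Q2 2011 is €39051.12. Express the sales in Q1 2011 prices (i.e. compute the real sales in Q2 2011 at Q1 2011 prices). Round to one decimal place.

Real = Nominal ÷ (Index/100) = 39051.12 ÷ (176.1/100)
     = 39051.12 ÷ 1.761 = 22175.5366

22175.5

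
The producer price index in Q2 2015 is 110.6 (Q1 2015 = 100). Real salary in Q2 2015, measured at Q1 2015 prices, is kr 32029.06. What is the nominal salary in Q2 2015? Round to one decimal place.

35424.1

Nominal = Real × (Index/100) = 32029.06 × (110.6/100)
        = 32029.06 × 1.106 = 35424.1404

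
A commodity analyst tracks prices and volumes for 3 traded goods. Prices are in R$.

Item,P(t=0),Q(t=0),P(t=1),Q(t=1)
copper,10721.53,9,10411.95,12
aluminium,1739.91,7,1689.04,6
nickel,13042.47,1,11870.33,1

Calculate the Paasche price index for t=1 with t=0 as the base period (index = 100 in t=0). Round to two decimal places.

Paasche price index uses current-period quantities as weights.
ΣP(t=1)·Q(t=1) = 10411.95×12 + 1689.04×6 + 11870.33×1 = 124943.4 + 10134.24 + 11870.33 = 146947.97
ΣP(t=0)·Q(t=1) = 10721.53×12 + 1739.91×6 + 13042.47×1 = 128658.36 + 10439.46 + 13042.47 = 152140.29
Index = 146947.97 / 152140.29 × 100 = 96.5871

96.59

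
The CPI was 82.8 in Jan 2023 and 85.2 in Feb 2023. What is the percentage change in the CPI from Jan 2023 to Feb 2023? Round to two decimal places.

Change = (85.2 − 82.8) / 82.8 × 100
       = 2.4 / 82.8 × 100 = 2.8986%

2.90%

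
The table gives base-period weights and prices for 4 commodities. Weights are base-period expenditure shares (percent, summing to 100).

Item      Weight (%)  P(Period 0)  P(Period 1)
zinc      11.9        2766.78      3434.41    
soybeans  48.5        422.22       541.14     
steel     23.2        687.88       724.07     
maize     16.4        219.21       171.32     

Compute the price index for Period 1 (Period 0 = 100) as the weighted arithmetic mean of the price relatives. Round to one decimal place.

zinc: 11.9 × (3434.41/2766.78) = 11.9 × 1.241302 = 14.7715
soybeans: 48.5 × (541.14/422.22) = 48.5 × 1.281654 = 62.1602
steel: 23.2 × (724.07/687.88) = 23.2 × 1.052611 = 24.4206
maize: 16.4 × (171.32/219.21) = 16.4 × 0.781534 = 12.8172
Index = Σ wᵢ·(p₁ᵢ/p₀ᵢ) = 14.7715 + 62.1602 + 24.4206 + 12.8172 = 114.1694

114.2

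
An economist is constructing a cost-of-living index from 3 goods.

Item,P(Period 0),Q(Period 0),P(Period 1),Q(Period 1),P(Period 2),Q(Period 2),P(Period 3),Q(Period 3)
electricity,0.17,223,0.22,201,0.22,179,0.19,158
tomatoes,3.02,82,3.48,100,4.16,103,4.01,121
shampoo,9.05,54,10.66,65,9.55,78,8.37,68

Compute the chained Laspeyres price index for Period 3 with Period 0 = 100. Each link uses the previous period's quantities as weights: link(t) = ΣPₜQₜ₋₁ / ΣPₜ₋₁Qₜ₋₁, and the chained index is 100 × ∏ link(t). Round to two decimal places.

106.19

Link Period 0→Period 1:
ΣP(Period 1)Q(Period 0) = 0.22×223 + 3.48×82 + 10.66×54 = 49.06 + 285.36 + 575.64 = 910.06
ΣP(Period 0)Q(Period 0) = 0.17×223 + 3.02×82 + 9.05×54 = 37.91 + 247.64 + 488.7 = 774.25
link = 910.06/774.25 = 1.175408
Link Period 1→Period 2:
ΣP(Period 2)Q(Period 1) = 0.22×201 + 4.16×100 + 9.55×65 = 44.22 + 416 + 620.75 = 1080.97
ΣP(Period 1)Q(Period 1) = 0.22×201 + 3.48×100 + 10.66×65 = 44.22 + 348 + 692.9 = 1085.12
link = 1080.97/1085.12 = 0.996176
Link Period 2→Period 3:
ΣP(Period 3)Q(Period 2) = 0.19×179 + 4.01×103 + 8.37×78 = 34.01 + 413.03 + 652.86 = 1099.9
ΣP(Period 2)Q(Period 2) = 0.22×179 + 4.16×103 + 9.55×78 = 39.38 + 428.48 + 744.9 = 1212.76
link = 1099.9/1212.76 = 0.906940
Chained index = 100 × 1.175408 × 0.996176 × 0.906940 = 106.1947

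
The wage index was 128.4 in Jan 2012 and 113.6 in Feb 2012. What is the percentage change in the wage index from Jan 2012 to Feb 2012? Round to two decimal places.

-11.53%

Change = (113.6 − 128.4) / 128.4 × 100
       = -14.8 / 128.4 × 100 = -11.5265%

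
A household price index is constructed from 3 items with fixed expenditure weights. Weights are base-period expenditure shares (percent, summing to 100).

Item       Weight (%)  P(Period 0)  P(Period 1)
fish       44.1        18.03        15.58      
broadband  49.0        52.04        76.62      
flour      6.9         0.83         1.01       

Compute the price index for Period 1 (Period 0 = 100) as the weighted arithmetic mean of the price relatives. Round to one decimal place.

fish: 44.1 × (15.58/18.03) = 44.1 × 0.864115 = 38.1075
broadband: 49.0 × (76.62/52.04) = 49.0 × 1.472329 = 72.1441
flour: 6.9 × (1.01/0.83) = 6.9 × 1.216867 = 8.3964
Index = Σ wᵢ·(p₁ᵢ/p₀ᵢ) = 38.1075 + 72.1441 + 8.3964 = 118.6480

118.6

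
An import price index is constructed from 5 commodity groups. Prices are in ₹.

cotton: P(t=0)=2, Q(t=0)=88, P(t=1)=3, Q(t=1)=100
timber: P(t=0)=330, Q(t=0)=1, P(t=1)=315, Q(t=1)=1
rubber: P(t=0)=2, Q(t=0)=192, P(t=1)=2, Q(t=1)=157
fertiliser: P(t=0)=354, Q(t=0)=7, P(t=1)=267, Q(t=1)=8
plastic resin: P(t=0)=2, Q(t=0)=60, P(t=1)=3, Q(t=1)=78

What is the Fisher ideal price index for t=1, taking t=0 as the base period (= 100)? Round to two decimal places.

86.22

Laspeyres component (base-period weights):
ΣP(t=1)Q(t=0) = 3×88 + 315×1 + 2×192 + 267×7 + 3×60 = 264 + 315 + 384 + 1869 + 180 = 3012
ΣP(t=0)Q(t=0) = 2×88 + 330×1 + 2×192 + 354×7 + 2×60 = 176 + 330 + 384 + 2478 + 120 = 3488
L = 3012 / 3488 × 100 = 86.3532
Paasche component (current-period weights):
ΣP(t=1)Q(t=1) = 3×100 + 315×1 + 2×157 + 267×8 + 3×78 = 300 + 315 + 314 + 2136 + 234 = 3299
ΣP(t=0)Q(t=1) = 2×100 + 330×1 + 2×157 + 354×8 + 2×78 = 200 + 330 + 314 + 2832 + 156 = 3832
P = 3299 / 3832 × 100 = 86.0908
Fisher = √(L × P) = √(86.3532 × 86.0908) = 86.2219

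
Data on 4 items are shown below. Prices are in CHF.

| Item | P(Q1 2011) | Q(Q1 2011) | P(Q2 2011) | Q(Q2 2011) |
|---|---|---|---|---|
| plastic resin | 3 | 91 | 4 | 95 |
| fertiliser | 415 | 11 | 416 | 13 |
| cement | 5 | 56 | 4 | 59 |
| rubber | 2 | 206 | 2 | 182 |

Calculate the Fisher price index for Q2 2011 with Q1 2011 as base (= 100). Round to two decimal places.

100.80

Laspeyres component (base-period weights):
ΣP(Q2 2011)Q(Q1 2011) = 4×91 + 416×11 + 4×56 + 2×206 = 364 + 4576 + 224 + 412 = 5576
ΣP(Q1 2011)Q(Q1 2011) = 3×91 + 415×11 + 5×56 + 2×206 = 273 + 4565 + 280 + 412 = 5530
L = 5576 / 5530 × 100 = 100.8318
Paasche component (current-period weights):
ΣP(Q2 2011)Q(Q2 2011) = 4×95 + 416×13 + 4×59 + 2×182 = 380 + 5408 + 236 + 364 = 6388
ΣP(Q1 2011)Q(Q2 2011) = 3×95 + 415×13 + 5×59 + 2×182 = 285 + 5395 + 295 + 364 = 6339
P = 6388 / 6339 × 100 = 100.7730
Fisher = √(L × P) = √(100.8318 × 100.7730) = 100.8024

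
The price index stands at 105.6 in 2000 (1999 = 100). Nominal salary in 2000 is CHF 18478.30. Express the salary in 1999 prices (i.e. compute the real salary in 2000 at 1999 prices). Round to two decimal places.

17498.39

Real = Nominal ÷ (Index/100) = 18478.30 ÷ (105.6/100)
     = 18478.30 ÷ 1.056 = 17498.3902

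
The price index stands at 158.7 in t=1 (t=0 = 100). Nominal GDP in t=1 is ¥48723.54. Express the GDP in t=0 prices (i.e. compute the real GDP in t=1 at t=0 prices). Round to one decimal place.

Real = Nominal ÷ (Index/100) = 48723.54 ÷ (158.7/100)
     = 48723.54 ÷ 1.587 = 30701.6635

30701.7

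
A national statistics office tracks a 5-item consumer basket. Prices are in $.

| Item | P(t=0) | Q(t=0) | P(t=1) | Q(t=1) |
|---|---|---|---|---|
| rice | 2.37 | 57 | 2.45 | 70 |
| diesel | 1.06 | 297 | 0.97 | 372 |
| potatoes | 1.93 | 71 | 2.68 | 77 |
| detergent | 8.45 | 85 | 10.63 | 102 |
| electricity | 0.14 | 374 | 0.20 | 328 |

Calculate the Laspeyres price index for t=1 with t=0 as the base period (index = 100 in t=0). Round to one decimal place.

117.6

Laspeyres price index uses base-period quantities as weights.
ΣP(t=1)·Q(t=0) = 2.45×57 + 0.97×297 + 2.68×71 + 10.63×85 + 0.20×374 = 139.65 + 288.09 + 190.28 + 903.55 + 74.8 = 1596.37
ΣP(t=0)·Q(t=0) = 2.37×57 + 1.06×297 + 1.93×71 + 8.45×85 + 0.14×374 = 135.09 + 314.82 + 137.03 + 718.25 + 52.36 = 1357.55
Index = 1596.37 / 1357.55 × 100 = 117.5920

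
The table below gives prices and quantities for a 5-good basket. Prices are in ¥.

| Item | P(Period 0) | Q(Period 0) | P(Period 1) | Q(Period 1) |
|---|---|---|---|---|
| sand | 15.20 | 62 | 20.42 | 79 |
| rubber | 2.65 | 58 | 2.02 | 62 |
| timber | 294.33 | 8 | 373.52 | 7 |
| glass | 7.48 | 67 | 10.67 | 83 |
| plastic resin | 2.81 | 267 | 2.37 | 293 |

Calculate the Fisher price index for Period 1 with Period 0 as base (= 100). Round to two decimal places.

Laspeyres component (base-period weights):
ΣP(Period 1)Q(Period 0) = 20.42×62 + 2.02×58 + 373.52×8 + 10.67×67 + 2.37×267 = 1266.04 + 117.16 + 2988.16 + 714.89 + 632.79 = 5719.04
ΣP(Period 0)Q(Period 0) = 15.20×62 + 2.65×58 + 294.33×8 + 7.48×67 + 2.81×267 = 942.4 + 153.7 + 2354.64 + 501.16 + 750.27 = 4702.17
L = 5719.04 / 4702.17 × 100 = 121.6255
Paasche component (current-period weights):
ΣP(Period 1)Q(Period 1) = 20.42×79 + 2.02×62 + 373.52×7 + 10.67×83 + 2.37×293 = 1613.18 + 125.24 + 2614.64 + 885.61 + 694.41 = 5933.08
ΣP(Period 0)Q(Period 1) = 15.20×79 + 2.65×62 + 294.33×7 + 7.48×83 + 2.81×293 = 1200.8 + 164.3 + 2060.31 + 620.84 + 823.33 = 4869.58
P = 5933.08 / 4869.58 × 100 = 121.8397
Fisher = √(L × P) = √(121.6255 × 121.8397) = 121.7326

121.73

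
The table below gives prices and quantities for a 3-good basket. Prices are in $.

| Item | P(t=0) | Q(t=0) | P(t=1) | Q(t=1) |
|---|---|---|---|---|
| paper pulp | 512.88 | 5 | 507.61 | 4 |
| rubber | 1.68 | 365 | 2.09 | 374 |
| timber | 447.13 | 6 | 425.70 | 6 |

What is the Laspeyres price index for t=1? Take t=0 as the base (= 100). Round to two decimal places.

Laspeyres price index uses base-period quantities as weights.
ΣP(t=1)·Q(t=0) = 507.61×5 + 2.09×365 + 425.70×6 = 2538.05 + 762.85 + 2554.2 = 5855.1
ΣP(t=0)·Q(t=0) = 512.88×5 + 1.68×365 + 447.13×6 = 2564.4 + 613.2 + 2682.78 = 5860.38
Index = 5855.1 / 5860.38 × 100 = 99.9099

99.91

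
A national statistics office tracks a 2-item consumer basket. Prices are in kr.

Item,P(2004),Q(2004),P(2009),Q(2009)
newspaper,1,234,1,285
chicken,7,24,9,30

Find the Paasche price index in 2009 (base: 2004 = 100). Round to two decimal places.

112.12

Paasche price index uses current-period quantities as weights.
ΣP(2009)·Q(2009) = 1×285 + 9×30 = 285 + 270 = 555
ΣP(2004)·Q(2009) = 1×285 + 7×30 = 285 + 210 = 495
Index = 555 / 495 × 100 = 112.1212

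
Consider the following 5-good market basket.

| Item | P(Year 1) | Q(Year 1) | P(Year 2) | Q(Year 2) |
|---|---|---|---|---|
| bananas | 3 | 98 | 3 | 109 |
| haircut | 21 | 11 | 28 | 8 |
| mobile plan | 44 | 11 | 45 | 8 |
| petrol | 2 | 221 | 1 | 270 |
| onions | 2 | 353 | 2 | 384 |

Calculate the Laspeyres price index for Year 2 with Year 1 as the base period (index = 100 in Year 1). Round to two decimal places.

93.83

Laspeyres price index uses base-period quantities as weights.
ΣP(Year 2)·Q(Year 1) = 3×98 + 28×11 + 45×11 + 1×221 + 2×353 = 294 + 308 + 495 + 221 + 706 = 2024
ΣP(Year 1)·Q(Year 1) = 3×98 + 21×11 + 44×11 + 2×221 + 2×353 = 294 + 231 + 484 + 442 + 706 = 2157
Index = 2024 / 2157 × 100 = 93.8340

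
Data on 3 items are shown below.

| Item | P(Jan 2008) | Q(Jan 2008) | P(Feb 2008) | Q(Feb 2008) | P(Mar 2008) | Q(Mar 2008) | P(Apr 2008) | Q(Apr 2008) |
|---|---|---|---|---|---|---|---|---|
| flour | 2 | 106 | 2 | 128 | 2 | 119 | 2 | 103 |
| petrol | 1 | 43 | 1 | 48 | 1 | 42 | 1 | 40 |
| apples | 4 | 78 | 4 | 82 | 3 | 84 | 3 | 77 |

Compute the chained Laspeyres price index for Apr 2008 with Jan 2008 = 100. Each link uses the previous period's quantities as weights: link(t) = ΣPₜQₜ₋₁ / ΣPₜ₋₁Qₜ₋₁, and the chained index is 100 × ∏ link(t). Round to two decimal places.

Link Jan 2008→Feb 2008:
ΣP(Feb 2008)Q(Jan 2008) = 2×106 + 1×43 + 4×78 = 212 + 43 + 312 = 567
ΣP(Jan 2008)Q(Jan 2008) = 2×106 + 1×43 + 4×78 = 212 + 43 + 312 = 567
link = 567/567 = 1.000000
Link Feb 2008→Mar 2008:
ΣP(Mar 2008)Q(Feb 2008) = 2×128 + 1×48 + 3×82 = 256 + 48 + 246 = 550
ΣP(Feb 2008)Q(Feb 2008) = 2×128 + 1×48 + 4×82 = 256 + 48 + 328 = 632
link = 550/632 = 0.870253
Link Mar 2008→Apr 2008:
ΣP(Apr 2008)Q(Mar 2008) = 2×119 + 1×42 + 3×84 = 238 + 42 + 252 = 532
ΣP(Mar 2008)Q(Mar 2008) = 2×119 + 1×42 + 3×84 = 238 + 42 + 252 = 532
link = 532/532 = 1.000000
Chained index = 100 × 1.000000 × 0.870253 × 1.000000 = 87.0253

87.03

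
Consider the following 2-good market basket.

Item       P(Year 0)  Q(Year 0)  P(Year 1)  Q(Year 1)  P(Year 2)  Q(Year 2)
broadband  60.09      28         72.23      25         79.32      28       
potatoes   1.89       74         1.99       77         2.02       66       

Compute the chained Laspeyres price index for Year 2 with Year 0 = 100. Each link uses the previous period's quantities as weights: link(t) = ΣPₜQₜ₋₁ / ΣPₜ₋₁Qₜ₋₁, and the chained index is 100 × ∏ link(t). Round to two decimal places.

Link Year 0→Year 1:
ΣP(Year 1)Q(Year 0) = 72.23×28 + 1.99×74 = 2022.44 + 147.26 = 2169.7
ΣP(Year 0)Q(Year 0) = 60.09×28 + 1.89×74 = 1682.52 + 139.86 = 1822.38
link = 2169.7/1822.38 = 1.190586
Link Year 1→Year 2:
ΣP(Year 2)Q(Year 1) = 79.32×25 + 2.02×77 = 1983 + 155.54 = 2138.54
ΣP(Year 1)Q(Year 1) = 72.23×25 + 1.99×77 = 1805.75 + 153.23 = 1958.98
link = 2138.54/1958.98 = 1.091660
Chained index = 100 × 1.190586 × 1.091660 = 129.9715

129.97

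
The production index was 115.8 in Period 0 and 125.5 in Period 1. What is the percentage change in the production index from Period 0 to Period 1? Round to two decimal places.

Change = (125.5 − 115.8) / 115.8 × 100
       = 9.7 / 115.8 × 100 = 8.3765%

8.38%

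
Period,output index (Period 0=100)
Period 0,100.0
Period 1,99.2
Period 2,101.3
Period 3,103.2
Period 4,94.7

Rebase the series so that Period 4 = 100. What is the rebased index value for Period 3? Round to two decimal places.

Rebased(Period 3) = 103.2 / 94.7 × 100 = 108.9757

108.98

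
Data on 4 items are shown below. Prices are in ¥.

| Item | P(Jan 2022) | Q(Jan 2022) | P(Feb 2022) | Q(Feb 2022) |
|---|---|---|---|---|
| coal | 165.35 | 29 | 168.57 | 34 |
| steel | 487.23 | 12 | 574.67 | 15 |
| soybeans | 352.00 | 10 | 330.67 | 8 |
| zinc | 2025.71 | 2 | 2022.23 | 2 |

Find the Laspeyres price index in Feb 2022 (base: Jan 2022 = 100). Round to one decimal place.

105.1

Laspeyres price index uses base-period quantities as weights.
ΣP(Feb 2022)·Q(Jan 2022) = 168.57×29 + 574.67×12 + 330.67×10 + 2022.23×2 = 4888.53 + 6896.04 + 3306.7 + 4044.46 = 19135.73
ΣP(Jan 2022)·Q(Jan 2022) = 165.35×29 + 487.23×12 + 352.00×10 + 2025.71×2 = 4795.15 + 5846.76 + 3520 + 4051.42 = 18213.33
Index = 19135.73 / 18213.33 × 100 = 105.0644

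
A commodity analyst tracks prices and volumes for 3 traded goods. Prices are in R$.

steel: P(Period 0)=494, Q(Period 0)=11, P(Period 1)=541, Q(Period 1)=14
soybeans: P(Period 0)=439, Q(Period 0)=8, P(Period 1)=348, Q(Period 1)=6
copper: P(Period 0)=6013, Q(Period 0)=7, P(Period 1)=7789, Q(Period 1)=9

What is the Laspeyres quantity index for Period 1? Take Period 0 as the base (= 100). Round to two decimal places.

124.75

Laspeyres quantity index uses base-period prices as weights.
ΣP(Period 0)·Q(Period 1) = 494×14 + 439×6 + 6013×9 = 6916 + 2634 + 54117 = 63667
ΣP(Period 0)·Q(Period 0) = 494×11 + 439×8 + 6013×7 = 5434 + 3512 + 42091 = 51037
Index = 63667 / 51037 × 100 = 124.7468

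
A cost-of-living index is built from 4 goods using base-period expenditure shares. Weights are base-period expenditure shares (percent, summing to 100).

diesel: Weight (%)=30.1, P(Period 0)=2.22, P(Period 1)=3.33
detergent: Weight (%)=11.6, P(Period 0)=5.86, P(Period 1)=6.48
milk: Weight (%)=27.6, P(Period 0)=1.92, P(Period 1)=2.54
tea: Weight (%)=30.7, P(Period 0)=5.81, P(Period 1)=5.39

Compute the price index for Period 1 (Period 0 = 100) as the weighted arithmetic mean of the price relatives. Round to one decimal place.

diesel: 30.1 × (3.33/2.22) = 30.1 × 1.500000 = 45.1500
detergent: 11.6 × (6.48/5.86) = 11.6 × 1.105802 = 12.8273
milk: 27.6 × (2.54/1.92) = 27.6 × 1.322917 = 36.5125
tea: 30.7 × (5.39/5.81) = 30.7 × 0.927711 = 28.4807
Index = Σ wᵢ·(p₁ᵢ/p₀ᵢ) = 45.1500 + 12.8273 + 36.5125 + 28.4807 = 122.9705

123.0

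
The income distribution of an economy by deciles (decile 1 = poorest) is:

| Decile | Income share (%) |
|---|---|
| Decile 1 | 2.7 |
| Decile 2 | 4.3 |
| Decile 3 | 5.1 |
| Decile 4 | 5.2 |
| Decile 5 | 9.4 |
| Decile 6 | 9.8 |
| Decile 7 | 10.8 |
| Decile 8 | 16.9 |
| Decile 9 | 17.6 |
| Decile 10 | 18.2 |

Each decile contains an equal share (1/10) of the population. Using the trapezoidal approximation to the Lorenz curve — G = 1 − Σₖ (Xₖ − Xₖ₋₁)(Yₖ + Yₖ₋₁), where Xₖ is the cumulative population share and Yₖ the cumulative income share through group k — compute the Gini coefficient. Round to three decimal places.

Cumulative income shares Yₖ: 0.0270, 0.0700, 0.1210, 0.1730, 0.2670, 0.3650, 0.4730, 0.6420, 0.8180, 1.0000
Σ (Xₖ−Xₖ₋₁)(Yₖ+Yₖ₋₁) = (1/10)(0.0270+0.0000) + (1/10)(0.0700+0.0270) + (1/10)(0.1210+0.0700) + (1/10)(0.1730+0.1210) + (1/10)(0.2670+0.1730) + (1/10)(0.3650+0.2670) + (1/10)(0.4730+0.3650) + (1/10)(0.6420+0.4730) + (1/10)(0.8180+0.6420) + (1/10)(1.0000+0.8180)
  = 0.0027 + 0.0097 + 0.0191 + 0.0294 + 0.0440 + 0.0632 + 0.0838 + 0.1115 + 0.1460 + 0.1818 = 0.6912
G = 1 − 0.6912 = 0.3088

0.309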